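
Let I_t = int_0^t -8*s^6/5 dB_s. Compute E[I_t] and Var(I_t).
E[I_t] = 0; Var(I_t) = 64*t^13/325

The Itô integral of a deterministic integrand f(s) has mean 0 because each increment f(s) * (B_{s+ds} - B_s) has mean 0. By the Itô isometry:
  Var( int_0^t f(s) dB_s ) = E[ (int_0^t f(s) dB_s)^2 ] = int_0^t f(s)^2 ds.
Here f(s) = -8*s^6/5, so f(s)^2 = 64*s^12/25. Integrate:
  int_0^t (64*s^12/25) ds = 64*t^13/325.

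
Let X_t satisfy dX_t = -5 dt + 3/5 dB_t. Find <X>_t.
<X>_t = 9*t/25

For an Itô process dX_t = a(t) dt + b(t) dB_t, the quadratic variation is <X>_t = int_0^t b(s)^2 ds (the drift term does not contribute). Here b(s) = 3/5, so
  b(s)^2 = 9/25.
Integrating from 0 to t:
  <X>_t = int_0^t (9/25) ds = 9*t/25.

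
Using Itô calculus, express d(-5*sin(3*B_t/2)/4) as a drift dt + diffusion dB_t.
d(-5*sin(3*B_t/2)/4) = (45*sin(3*B_t/2)/32) dt + (-15*cos(3*B_t/2)/8) dB_t

Itô's formula for f(B_t) gives d f(B_t) = f'(B_t) dB_t + (1/2) f''(B_t) dt. Compute derivatives of f(x) = -5*sin(3*x/2)/4:
  f'(x)  = -15*cos(3*x/2)/8
  f''(x) = 45*sin(3*x/2)/16
Substitute x = B_t and multiply the f'' term by 1/2:
  drift     = (1/2) * (45*sin(3*x/2)/16) evaluated at B_t = 45*sin(3*B_t/2)/32
  diffusion = (-15*cos(3*x/2)/8) evaluated at B_t = -15*cos(3*B_t/2)/8
Therefore d(-5*sin(3*B_t/2)/4) = (45*sin(3*B_t/2)/32) dt + (-15*cos(3*B_t/2)/8) dB_t.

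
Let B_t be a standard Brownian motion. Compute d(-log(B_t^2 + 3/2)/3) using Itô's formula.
d(-log(B_t^2 + 3/2)/3) = (2*(2*B_t^2 - 3)/(3*(2*B_t^2 + 3)^2)) dt + (-4*B_t/(6*B_t^2 + 9)) dB_t

Itô's formula for f(B_t) gives d f(B_t) = f'(B_t) dB_t + (1/2) f''(B_t) dt. Compute derivatives of f(x) = -log(x^2 + 3/2)/3:
  f'(x)  = -4*x/(6*x^2 + 9)
  f''(x) = 4*(2*x^2 - 3)/(3*(2*x^2 + 3)^2)
Substitute x = B_t and multiply the f'' term by 1/2:
  drift     = (1/2) * (4*(2*x^2 - 3)/(3*(2*x^2 + 3)^2)) evaluated at B_t = 2*(2*B_t^2 - 3)/(3*(2*B_t^2 + 3)^2)
  diffusion = (-4*x/(6*x^2 + 9)) evaluated at B_t = -4*B_t/(6*B_t^2 + 9)
Therefore d(-log(B_t^2 + 3/2)/3) = (2*(2*B_t^2 - 3)/(3*(2*B_t^2 + 3)^2)) dt + (-4*B_t/(6*B_t^2 + 9)) dB_t.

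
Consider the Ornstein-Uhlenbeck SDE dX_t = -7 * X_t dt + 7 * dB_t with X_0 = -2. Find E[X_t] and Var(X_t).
E[X_t] = -2*exp(-7*t); Var(X_t) = 7/2 - 7*exp(-14*t)/2

The OU SDE dX = -theta X dt + sigma dB admits the integrating factor exp(theta t): d(exp(theta t) X_t) = sigma exp(theta t) dB_t. Integrating from 0 to t:
  X_t = x_0 * exp(-theta t) + sigma * int_0^t exp(-theta (t-s)) dB_s.
The Itô integral has mean 0 and (by the Itô isometry) variance sigma^2 * int_0^t exp(-2 theta (t - s)) ds = sigma^2 * (1 - exp(-2 theta t)) / (2 theta).
With theta = 7, sigma = 7, x_0 = -2:
  E[X_t] = -2 * exp(-7 t) = -2*exp(-7*t)
  Var(X_t) = (7)^2 * (1 - exp(-2*7 t)) / (2 * 7) = 7/2 - 7*exp(-14*t)/2.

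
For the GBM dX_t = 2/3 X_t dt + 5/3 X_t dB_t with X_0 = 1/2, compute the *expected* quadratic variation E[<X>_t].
E[<X>_t] = 25*exp(37*t/9)/148 - 25/148

<X>_t = int_0^t ((5/3) * X_s)^2 ds. Taking expectation inside the integral: E[<X>_t] = (5/3)^2 * int_0^t E[X_s^2] ds. For GBM, E[X_s^2] = x_0^2 * exp((2 mu + sigma^2) s). Integrating:
  E[<X>_t] = (5/3)^2 * (1/2)^2 * (exp((2*(2/3) + (5/3)^2) t) - 1) / (2*(2/3) + (5/3)^2)
           = (5/3)^2 * (1/2)^2 * (exp((37/9) t) - 1) / (37/9) = 25*exp(37*t/9)/148 - 25/148.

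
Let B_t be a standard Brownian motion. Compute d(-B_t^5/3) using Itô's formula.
d(-B_t^5/3) = (-10*B_t^3/3) dt + (-5*B_t^4/3) dB_t

Itô's formula for f(B_t) gives d f(B_t) = f'(B_t) dB_t + (1/2) f''(B_t) dt. Compute derivatives of f(x) = -x^5/3:
  f'(x)  = -5*x^4/3
  f''(x) = -20*x^3/3
Substitute x = B_t and multiply the f'' term by 1/2:
  drift     = (1/2) * (-20*x^3/3) evaluated at B_t = -10*B_t^3/3
  diffusion = (-5*x^4/3) evaluated at B_t = -5*B_t^4/3
Therefore d(-B_t^5/3) = (-10*B_t^3/3) dt + (-5*B_t^4/3) dB_t.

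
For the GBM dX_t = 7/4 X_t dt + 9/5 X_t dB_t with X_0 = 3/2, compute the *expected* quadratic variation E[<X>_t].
E[<X>_t] = 729*exp(337*t/50)/674 - 729/674

<X>_t = int_0^t ((9/5) * X_s)^2 ds. Taking expectation inside the integral: E[<X>_t] = (9/5)^2 * int_0^t E[X_s^2] ds. For GBM, E[X_s^2] = x_0^2 * exp((2 mu + sigma^2) s). Integrating:
  E[<X>_t] = (9/5)^2 * (3/2)^2 * (exp((2*(7/4) + (9/5)^2) t) - 1) / (2*(7/4) + (9/5)^2)
           = (9/5)^2 * (3/2)^2 * (exp((337/50) t) - 1) / (337/50) = 729*exp(337*t/50)/674 - 729/674.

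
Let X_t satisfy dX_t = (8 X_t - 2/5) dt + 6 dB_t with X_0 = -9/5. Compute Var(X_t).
Var(X_t) = 9*exp(16*t)/4 - 9/4

The variance V(t) = Var(X_t) satisfies V'(t) = 2 a V(t) + c^2 with V(0) = 0 (drift coefficient is linear in X, diffusion is constant). With a = 8, c = 6, the solution is
  V(t) = (c^2 / (2 a)) * (exp(2 a t) - 1)
       = (6^2 / (2*8)) * (exp(16 t) - 1)
       = 9*exp(16*t)/4 - 9/4.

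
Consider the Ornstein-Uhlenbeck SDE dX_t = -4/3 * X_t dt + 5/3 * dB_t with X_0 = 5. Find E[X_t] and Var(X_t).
E[X_t] = 5*exp(-4*t/3); Var(X_t) = 25/24 - 25*exp(-8*t/3)/24

The OU SDE dX = -theta X dt + sigma dB admits the integrating factor exp(theta t): d(exp(theta t) X_t) = sigma exp(theta t) dB_t. Integrating from 0 to t:
  X_t = x_0 * exp(-theta t) + sigma * int_0^t exp(-theta (t-s)) dB_s.
The Itô integral has mean 0 and (by the Itô isometry) variance sigma^2 * int_0^t exp(-2 theta (t - s)) ds = sigma^2 * (1 - exp(-2 theta t)) / (2 theta).
With theta = 4/3, sigma = 5/3, x_0 = 5:
  E[X_t] = 5 * exp(-4/3 t) = 5*exp(-4*t/3)
  Var(X_t) = (5/3)^2 * (1 - exp(-2*4/3 t)) / (2 * 4/3) = 25/24 - 25*exp(-8*t/3)/24.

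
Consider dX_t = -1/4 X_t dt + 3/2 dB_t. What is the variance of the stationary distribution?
lim Var(X_t) = 9/2

The OU SDE dX = -theta X dt + sigma dB admits the integrating factor exp(theta t): d(exp(theta t) X_t) = sigma exp(theta t) dB_t. Integrating from 0 to t gives X_t = x_0 * exp(-theta t) + sigma * int_0^t exp(-theta (t-s)) dB_s for any initial x_0. The Itô integral has variance (by the Itô isometry) sigma^2 * int_0^t exp(-2 theta (t - s)) ds = sigma^2 * (1 - exp(-2 theta t)) / (2 theta), independent of x_0.
With theta = 1/4, sigma = 3/2:
  Var(X_t) = (3/2)^2 * (1 - exp(-2*1/4 t)) / (2 * 1/4) = 9/2 - 9*exp(-t/2)/2.
As t -> infinity, exp(-2*1/4 t) -> 0, so the stationary variance is sigma^2 / (2 theta) = 9/2.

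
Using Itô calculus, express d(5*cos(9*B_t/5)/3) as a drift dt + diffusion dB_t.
d(5*cos(9*B_t/5)/3) = (-27*cos(9*B_t/5)/10) dt + (-3*sin(9*B_t/5)) dB_t

Itô's formula for f(B_t) gives d f(B_t) = f'(B_t) dB_t + (1/2) f''(B_t) dt. Compute derivatives of f(x) = 5*cos(9*x/5)/3:
  f'(x)  = -3*sin(9*x/5)
  f''(x) = -27*cos(9*x/5)/5
Substitute x = B_t and multiply the f'' term by 1/2:
  drift     = (1/2) * (-27*cos(9*x/5)/5) evaluated at B_t = -27*cos(9*B_t/5)/10
  diffusion = (-3*sin(9*x/5)) evaluated at B_t = -3*sin(9*B_t/5)
Therefore d(5*cos(9*B_t/5)/3) = (-27*cos(9*B_t/5)/10) dt + (-3*sin(9*B_t/5)) dB_t.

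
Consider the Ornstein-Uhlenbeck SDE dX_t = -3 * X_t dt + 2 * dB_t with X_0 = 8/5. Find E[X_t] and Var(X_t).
E[X_t] = 8*exp(-3*t)/5; Var(X_t) = 2/3 - 2*exp(-6*t)/3

The OU SDE dX = -theta X dt + sigma dB admits the integrating factor exp(theta t): d(exp(theta t) X_t) = sigma exp(theta t) dB_t. Integrating from 0 to t:
  X_t = x_0 * exp(-theta t) + sigma * int_0^t exp(-theta (t-s)) dB_s.
The Itô integral has mean 0 and (by the Itô isometry) variance sigma^2 * int_0^t exp(-2 theta (t - s)) ds = sigma^2 * (1 - exp(-2 theta t)) / (2 theta).
With theta = 3, sigma = 2, x_0 = 8/5:
  E[X_t] = 8/5 * exp(-3 t) = 8*exp(-3*t)/5
  Var(X_t) = (2)^2 * (1 - exp(-2*3 t)) / (2 * 3) = 2/3 - 2*exp(-6*t)/3.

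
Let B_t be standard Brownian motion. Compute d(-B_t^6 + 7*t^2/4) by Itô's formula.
d(-B_t^6 + 7*t^2/4) = (-15*B_t^4 + 7*t/2) dt + (-6*B_t^5) dB_t

Itô's formula for f(t, x): d f(t, B_t) = (f_t + (1/2) f_xx) dt + f_x dB_t. Compute partials of f(t, x) = 7*t^2/4 - x^6:
  f_t(t,x)  = 7*t/2
  f_x(t,x)  = -6*x^5
  f_xx(t,x) = -30*x^4
Assemble drift = f_t + (1/2) f_xx = 7*t/2 - 15*x^4 and diffusion = f_x = -6*x^5. Substituting x = B_t:
  d(-B_t^6 + 7*t^2/4) = (-15*B_t^4 + 7*t/2) dt + (-6*B_t^5) dB_t.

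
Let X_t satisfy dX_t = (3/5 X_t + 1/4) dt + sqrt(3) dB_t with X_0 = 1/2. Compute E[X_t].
E[X_t] = 11*exp(3*t/5)/12 - 5/12

Taking expectations and using E[dB_t] = 0, the mean m(t) = E[X_t] satisfies the ODE m'(t) = a m(t) + b with m(0) = x_0. With a = 3/5, b = 1/4, x_0 = 1/2, the solution is
  m(t) = x_0 * exp(a t) + (b/a) * (exp(a t) - 1)
       = (1/2) * exp((3/5) t) + ((1/4)/(3/5)) * (exp((3/5) t) - 1)
       = 11*exp(3*t/5)/12 - 5/12.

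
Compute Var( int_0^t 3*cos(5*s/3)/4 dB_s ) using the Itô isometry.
Var = 9*t/32 + 27*sin(10*t/3)/320

The Itô integral of a deterministic integrand f(s) has mean 0 because each increment f(s) * (B_{s+ds} - B_s) has mean 0. By the Itô isometry:
  Var( int_0^t f(s) dB_s ) = E[ (int_0^t f(s) dB_s)^2 ] = int_0^t f(s)^2 ds.
Here f(s) = 3*cos(5*s/3)/4, so f(s)^2 = 9*cos(5*s/3)^2/16. Integrate:
  int_0^t (9*cos(5*s/3)^2/16) ds = 9*t/32 + 27*sin(10*t/3)/320.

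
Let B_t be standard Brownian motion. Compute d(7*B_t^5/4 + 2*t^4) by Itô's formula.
d(7*B_t^5/4 + 2*t^4) = (35*B_t^3/2 + 8*t^3) dt + (35*B_t^4/4) dB_t

Itô's formula for f(t, x): d f(t, B_t) = (f_t + (1/2) f_xx) dt + f_x dB_t. Compute partials of f(t, x) = 2*t^4 + 7*x^5/4:
  f_t(t,x)  = 8*t^3
  f_x(t,x)  = 35*x^4/4
  f_xx(t,x) = 35*x^3
Assemble drift = f_t + (1/2) f_xx = 8*t^3 + 35*x^3/2 and diffusion = f_x = 35*x^4/4. Substituting x = B_t:
  d(7*B_t^5/4 + 2*t^4) = (35*B_t^3/2 + 8*t^3) dt + (35*B_t^4/4) dB_t.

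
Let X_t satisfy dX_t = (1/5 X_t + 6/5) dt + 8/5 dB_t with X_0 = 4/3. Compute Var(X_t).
Var(X_t) = 32*exp(2*t/5)/5 - 32/5

The variance V(t) = Var(X_t) satisfies V'(t) = 2 a V(t) + c^2 with V(0) = 0 (drift coefficient is linear in X, diffusion is constant). With a = 1/5, c = 8/5, the solution is
  V(t) = (c^2 / (2 a)) * (exp(2 a t) - 1)
       = ((8/5)^2 / (2*(1/5))) * (exp((2/5) t) - 1)
       = 32*exp(2*t/5)/5 - 32/5.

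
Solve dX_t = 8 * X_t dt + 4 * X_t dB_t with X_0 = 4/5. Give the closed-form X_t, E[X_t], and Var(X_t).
X_t = 4/5 * exp((0) t + (4) B_t); E[X_t] = 4*exp(8*t)/5; Var(X_t) = 16*(exp(16*t) - 1)*exp(16*t)/25

For GBM dX = mu X dt + sigma X dB with X_0 = x_0, apply Itô to Y = log X: dY = (mu - sigma^2/2) dt + sigma dB, so Y_t = log(x_0) + (mu - sigma^2/2) t + sigma B_t and hence X_t = x_0 * exp((mu - sigma^2/2) t + sigma B_t).
With mu = 8, sigma = 4, x_0 = 4/5, this gives:
  X_t = 4/5 * exp((0) * t + (4) * B_t).
Since sigma*B_t ~ Normal(0, sigma^2 t), E[exp(sigma*B_t)] = exp(sigma^2 t / 2); so E[X_t] = x_0 * exp((mu - sigma^2/2) t) * exp(sigma^2 t / 2) = x_0 * exp(mu t) = 4*exp(8*t)/5.
Var(X_t) = E[X_t^2] - (E[X_t])^2 = x_0^2 * exp(2 mu t) * (exp(sigma^2 t) - 1) = 16*(exp(16*t) - 1)*exp(16*t)/25.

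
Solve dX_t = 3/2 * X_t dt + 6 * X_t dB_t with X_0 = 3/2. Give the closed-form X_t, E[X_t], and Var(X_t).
X_t = 3/2 * exp((-33/2) t + (6) B_t); E[X_t] = 3*exp(3*t/2)/2; Var(X_t) = 9*(exp(36*t) - 1)*exp(3*t)/4

For GBM dX = mu X dt + sigma X dB with X_0 = x_0, apply Itô to Y = log X: dY = (mu - sigma^2/2) dt + sigma dB, so Y_t = log(x_0) + (mu - sigma^2/2) t + sigma B_t and hence X_t = x_0 * exp((mu - sigma^2/2) t + sigma B_t).
With mu = 3/2, sigma = 6, x_0 = 3/2, this gives:
  X_t = 3/2 * exp((-33/2) * t + (6) * B_t).
Since sigma*B_t ~ Normal(0, sigma^2 t), E[exp(sigma*B_t)] = exp(sigma^2 t / 2); so E[X_t] = x_0 * exp((mu - sigma^2/2) t) * exp(sigma^2 t / 2) = x_0 * exp(mu t) = 3*exp(3*t/2)/2.
Var(X_t) = E[X_t^2] - (E[X_t])^2 = x_0^2 * exp(2 mu t) * (exp(sigma^2 t) - 1) = 9*(exp(36*t) - 1)*exp(3*t)/4.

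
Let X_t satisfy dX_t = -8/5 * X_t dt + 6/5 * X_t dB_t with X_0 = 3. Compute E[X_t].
E[X_t] = 3*exp(-8*t/5)

For GBM dX = mu X dt + sigma X dB with X_0 = x_0, apply Itô to Y = log X: dY = (mu - sigma^2/2) dt + sigma dB, so Y_t = log(x_0) + (mu - sigma^2/2) t + sigma B_t and hence X_t = x_0 * exp((mu - sigma^2/2) t + sigma B_t).
With mu = -8/5, sigma = 6/5, x_0 = 3, this gives:
  X_t = 3 * exp((-58/25) * t + (6/5) * B_t).
Since sigma*B_t ~ Normal(0, sigma^2 t), E[exp(sigma*B_t)] = exp(sigma^2 t / 2); so E[X_t] = x_0 * exp((mu - sigma^2/2) t) * exp(sigma^2 t / 2) = x_0 * exp(mu t) = 3*exp(-8*t/5).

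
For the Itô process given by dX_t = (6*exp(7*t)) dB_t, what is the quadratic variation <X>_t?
<X>_t = 18*exp(14*t)/7 - 18/7

For an Itô process dX_t = a(t) dt + b(t) dB_t, the quadratic variation is <X>_t = int_0^t b(s)^2 ds (the drift term does not contribute). Here b(s) = 6*exp(7*s), so
  b(s)^2 = 36*exp(14*s).
Integrating from 0 to t:
  <X>_t = int_0^t (36*exp(14*s)) ds = 18*exp(14*t)/7 - 18/7.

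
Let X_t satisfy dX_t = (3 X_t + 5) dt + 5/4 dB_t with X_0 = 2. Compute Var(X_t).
Var(X_t) = 25*exp(6*t)/96 - 25/96

The variance V(t) = Var(X_t) satisfies V'(t) = 2 a V(t) + c^2 with V(0) = 0 (drift coefficient is linear in X, diffusion is constant). With a = 3, c = 5/4, the solution is
  V(t) = (c^2 / (2 a)) * (exp(2 a t) - 1)
       = ((5/4)^2 / (2*3)) * (exp(6 t) - 1)
       = 25*exp(6*t)/96 - 25/96.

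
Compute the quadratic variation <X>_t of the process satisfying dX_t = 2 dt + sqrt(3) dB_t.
<X>_t = 3*t

For an Itô process dX_t = a(t) dt + b(t) dB_t, the quadratic variation is <X>_t = int_0^t b(s)^2 ds (the drift term does not contribute). Here b(s) = sqrt(3), so
  b(s)^2 = 3.
Integrating from 0 to t:
  <X>_t = int_0^t (3) ds = 3*t.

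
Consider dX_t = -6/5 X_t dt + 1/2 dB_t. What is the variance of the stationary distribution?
lim Var(X_t) = 5/48

The OU SDE dX = -theta X dt + sigma dB admits the integrating factor exp(theta t): d(exp(theta t) X_t) = sigma exp(theta t) dB_t. Integrating from 0 to t gives X_t = x_0 * exp(-theta t) + sigma * int_0^t exp(-theta (t-s)) dB_s for any initial x_0. The Itô integral has variance (by the Itô isometry) sigma^2 * int_0^t exp(-2 theta (t - s)) ds = sigma^2 * (1 - exp(-2 theta t)) / (2 theta), independent of x_0.
With theta = 6/5, sigma = 1/2:
  Var(X_t) = (1/2)^2 * (1 - exp(-2*6/5 t)) / (2 * 6/5) = 5/48 - 5*exp(-12*t/5)/48.
As t -> infinity, exp(-2*6/5 t) -> 0, so the stationary variance is sigma^2 / (2 theta) = 5/48.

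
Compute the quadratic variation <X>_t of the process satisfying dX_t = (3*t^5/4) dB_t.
<X>_t = 9*t^11/176

For an Itô process dX_t = a(t) dt + b(t) dB_t, the quadratic variation is <X>_t = int_0^t b(s)^2 ds (the drift term does not contribute). Here b(s) = 3*s^5/4, so
  b(s)^2 = 9*s^10/16.
Integrating from 0 to t:
  <X>_t = int_0^t (9*s^10/16) ds = 9*t^11/176.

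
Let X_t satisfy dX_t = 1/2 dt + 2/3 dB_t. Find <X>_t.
<X>_t = 4*t/9

For an Itô process dX_t = a(t) dt + b(t) dB_t, the quadratic variation is <X>_t = int_0^t b(s)^2 ds (the drift term does not contribute). Here b(s) = 2/3, so
  b(s)^2 = 4/9.
Integrating from 0 to t:
  <X>_t = int_0^t (4/9) ds = 4*t/9.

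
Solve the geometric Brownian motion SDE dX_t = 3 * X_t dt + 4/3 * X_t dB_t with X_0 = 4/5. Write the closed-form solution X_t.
X_t = 4/5 * exp((19/9) * t + (4/3) * B_t)

For GBM dX = mu X dt + sigma X dB with X_0 = x_0, apply Itô to Y = log X: dY = (mu - sigma^2/2) dt + sigma dB, so Y_t = log(x_0) + (mu - sigma^2/2) t + sigma B_t and hence X_t = x_0 * exp((mu - sigma^2/2) t + sigma B_t).
With mu = 3, sigma = 4/3, x_0 = 4/5, this gives:
  X_t = 4/5 * exp((19/9) * t + (4/3) * B_t).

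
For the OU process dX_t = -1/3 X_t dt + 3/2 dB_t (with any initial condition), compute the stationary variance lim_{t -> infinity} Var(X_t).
lim Var(X_t) = 27/8

The OU SDE dX = -theta X dt + sigma dB admits the integrating factor exp(theta t): d(exp(theta t) X_t) = sigma exp(theta t) dB_t. Integrating from 0 to t gives X_t = x_0 * exp(-theta t) + sigma * int_0^t exp(-theta (t-s)) dB_s for any initial x_0. The Itô integral has variance (by the Itô isometry) sigma^2 * int_0^t exp(-2 theta (t - s)) ds = sigma^2 * (1 - exp(-2 theta t)) / (2 theta), independent of x_0.
With theta = 1/3, sigma = 3/2:
  Var(X_t) = (3/2)^2 * (1 - exp(-2*1/3 t)) / (2 * 1/3) = 27/8 - 27*exp(-2*t/3)/8.
As t -> infinity, exp(-2*1/3 t) -> 0, so the stationary variance is sigma^2 / (2 theta) = 27/8.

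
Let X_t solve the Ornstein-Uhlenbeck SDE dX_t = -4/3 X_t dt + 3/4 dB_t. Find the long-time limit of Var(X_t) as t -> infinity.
lim Var(X_t) = 27/128

The OU SDE dX = -theta X dt + sigma dB admits the integrating factor exp(theta t): d(exp(theta t) X_t) = sigma exp(theta t) dB_t. Integrating from 0 to t gives X_t = x_0 * exp(-theta t) + sigma * int_0^t exp(-theta (t-s)) dB_s for any initial x_0. The Itô integral has variance (by the Itô isometry) sigma^2 * int_0^t exp(-2 theta (t - s)) ds = sigma^2 * (1 - exp(-2 theta t)) / (2 theta), independent of x_0.
With theta = 4/3, sigma = 3/4:
  Var(X_t) = (3/4)^2 * (1 - exp(-2*4/3 t)) / (2 * 4/3) = 27/128 - 27*exp(-8*t/3)/128.
As t -> infinity, exp(-2*4/3 t) -> 0, so the stationary variance is sigma^2 / (2 theta) = 27/128.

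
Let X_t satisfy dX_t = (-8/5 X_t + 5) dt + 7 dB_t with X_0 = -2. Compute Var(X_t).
Var(X_t) = 245/16 - 245*exp(-16*t/5)/16

The variance V(t) = Var(X_t) satisfies V'(t) = 2 a V(t) + c^2 with V(0) = 0 (drift coefficient is linear in X, diffusion is constant). With a = -8/5, c = 7, the solution is
  V(t) = (c^2 / (2 a)) * (exp(2 a t) - 1)
       = (7^2 / (2*(-8/5))) * (exp((-16/5) t) - 1)
       = 245/16 - 245*exp(-16*t/5)/16.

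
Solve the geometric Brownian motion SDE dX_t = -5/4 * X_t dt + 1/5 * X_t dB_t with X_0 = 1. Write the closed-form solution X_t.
X_t = 1 * exp((-127/100) * t + (1/5) * B_t)

For GBM dX = mu X dt + sigma X dB with X_0 = x_0, apply Itô to Y = log X: dY = (mu - sigma^2/2) dt + sigma dB, so Y_t = log(x_0) + (mu - sigma^2/2) t + sigma B_t and hence X_t = x_0 * exp((mu - sigma^2/2) t + sigma B_t).
With mu = -5/4, sigma = 1/5, x_0 = 1, this gives:
  X_t = 1 * exp((-127/100) * t + (1/5) * B_t).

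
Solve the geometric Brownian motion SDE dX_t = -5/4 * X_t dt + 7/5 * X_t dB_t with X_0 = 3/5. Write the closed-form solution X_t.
X_t = 3/5 * exp((-223/100) * t + (7/5) * B_t)

For GBM dX = mu X dt + sigma X dB with X_0 = x_0, apply Itô to Y = log X: dY = (mu - sigma^2/2) dt + sigma dB, so Y_t = log(x_0) + (mu - sigma^2/2) t + sigma B_t and hence X_t = x_0 * exp((mu - sigma^2/2) t + sigma B_t).
With mu = -5/4, sigma = 7/5, x_0 = 3/5, this gives:
  X_t = 3/5 * exp((-223/100) * t + (7/5) * B_t).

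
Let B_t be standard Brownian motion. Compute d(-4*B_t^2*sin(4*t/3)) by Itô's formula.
d(-4*B_t^2*sin(4*t/3)) = (-16*B_t^2*cos(4*t/3)/3 - 4*sin(4*t/3)) dt + (-8*B_t*sin(4*t/3)) dB_t

Itô's formula for f(t, x): d f(t, B_t) = (f_t + (1/2) f_xx) dt + f_x dB_t. Compute partials of f(t, x) = -4*x^2*sin(4*t/3):
  f_t(t,x)  = -16*x^2*cos(4*t/3)/3
  f_x(t,x)  = -8*x*sin(4*t/3)
  f_xx(t,x) = -8*sin(4*t/3)
Assemble drift = f_t + (1/2) f_xx = -16*x^2*cos(4*t/3)/3 - 4*sin(4*t/3) and diffusion = f_x = -8*x*sin(4*t/3). Substituting x = B_t:
  d(-4*B_t^2*sin(4*t/3)) = (-16*B_t^2*cos(4*t/3)/3 - 4*sin(4*t/3)) dt + (-8*B_t*sin(4*t/3)) dB_t.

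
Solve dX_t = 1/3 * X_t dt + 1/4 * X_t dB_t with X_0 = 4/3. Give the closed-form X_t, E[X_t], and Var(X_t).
X_t = 4/3 * exp((29/96) t + (1/4) B_t); E[X_t] = 4*exp(t/3)/3; Var(X_t) = 16*(exp(t/16) - 1)*exp(2*t/3)/9

For GBM dX = mu X dt + sigma X dB with X_0 = x_0, apply Itô to Y = log X: dY = (mu - sigma^2/2) dt + sigma dB, so Y_t = log(x_0) + (mu - sigma^2/2) t + sigma B_t and hence X_t = x_0 * exp((mu - sigma^2/2) t + sigma B_t).
With mu = 1/3, sigma = 1/4, x_0 = 4/3, this gives:
  X_t = 4/3 * exp((29/96) * t + (1/4) * B_t).
Since sigma*B_t ~ Normal(0, sigma^2 t), E[exp(sigma*B_t)] = exp(sigma^2 t / 2); so E[X_t] = x_0 * exp((mu - sigma^2/2) t) * exp(sigma^2 t / 2) = x_0 * exp(mu t) = 4*exp(t/3)/3.
Var(X_t) = E[X_t^2] - (E[X_t])^2 = x_0^2 * exp(2 mu t) * (exp(sigma^2 t) - 1) = 16*(exp(t/16) - 1)*exp(2*t/3)/9.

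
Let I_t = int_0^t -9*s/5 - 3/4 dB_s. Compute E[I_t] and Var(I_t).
E[I_t] = 0; Var(I_t) = 9*t*(48*t^2 + 60*t + 25)/400

The Itô integral of a deterministic integrand f(s) has mean 0 because each increment f(s) * (B_{s+ds} - B_s) has mean 0. By the Itô isometry:
  Var( int_0^t f(s) dB_s ) = E[ (int_0^t f(s) dB_s)^2 ] = int_0^t f(s)^2 ds.
Here f(s) = -9*s/5 - 3/4, so f(s)^2 = 9*(12*s + 5)^2/400. Integrate:
  int_0^t (9*(12*s + 5)^2/400) ds = 9*t*(48*t^2 + 60*t + 25)/400.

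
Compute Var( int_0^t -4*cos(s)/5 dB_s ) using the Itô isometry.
Var = 8*t/25 + 4*sin(2*t)/25

The Itô integral of a deterministic integrand f(s) has mean 0 because each increment f(s) * (B_{s+ds} - B_s) has mean 0. By the Itô isometry:
  Var( int_0^t f(s) dB_s ) = E[ (int_0^t f(s) dB_s)^2 ] = int_0^t f(s)^2 ds.
Here f(s) = -4*cos(s)/5, so f(s)^2 = 16*cos(s)^2/25. Integrate:
  int_0^t (16*cos(s)^2/25) ds = 8*t/25 + 4*sin(2*t)/25.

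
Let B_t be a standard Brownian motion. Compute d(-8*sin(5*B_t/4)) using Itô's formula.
d(-8*sin(5*B_t/4)) = (25*sin(5*B_t/4)/4) dt + (-10*cos(5*B_t/4)) dB_t

Itô's formula for f(B_t) gives d f(B_t) = f'(B_t) dB_t + (1/2) f''(B_t) dt. Compute derivatives of f(x) = -8*sin(5*x/4):
  f'(x)  = -10*cos(5*x/4)
  f''(x) = 25*sin(5*x/4)/2
Substitute x = B_t and multiply the f'' term by 1/2:
  drift     = (1/2) * (25*sin(5*x/4)/2) evaluated at B_t = 25*sin(5*B_t/4)/4
  diffusion = (-10*cos(5*x/4)) evaluated at B_t = -10*cos(5*B_t/4)
Therefore d(-8*sin(5*B_t/4)) = (25*sin(5*B_t/4)/4) dt + (-10*cos(5*B_t/4)) dB_t.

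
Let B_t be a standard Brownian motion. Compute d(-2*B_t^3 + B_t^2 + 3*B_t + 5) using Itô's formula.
d(-2*B_t^3 + B_t^2 + 3*B_t + 5) = (1 - 6*B_t) dt + (-6*B_t^2 + 2*B_t + 3) dB_t

Itô's formula for f(B_t) gives d f(B_t) = f'(B_t) dB_t + (1/2) f''(B_t) dt. Compute derivatives of f(x) = -2*x^3 + x^2 + 3*x + 5:
  f'(x)  = -6*x^2 + 2*x + 3
  f''(x) = 2 - 12*x
Substitute x = B_t and multiply the f'' term by 1/2:
  drift     = (1/2) * (2 - 12*x) evaluated at B_t = 1 - 6*B_t
  diffusion = (-6*x^2 + 2*x + 3) evaluated at B_t = -6*B_t^2 + 2*B_t + 3
Therefore d(-2*B_t^3 + B_t^2 + 3*B_t + 5) = (1 - 6*B_t) dt + (-6*B_t^2 + 2*B_t + 3) dB_t.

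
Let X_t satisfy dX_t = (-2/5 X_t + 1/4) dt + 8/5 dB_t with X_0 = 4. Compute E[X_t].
E[X_t] = 5/8 + 27*exp(-2*t/5)/8

Taking expectations and using E[dB_t] = 0, the mean m(t) = E[X_t] satisfies the ODE m'(t) = a m(t) + b with m(0) = x_0. With a = -2/5, b = 1/4, x_0 = 4, the solution is
  m(t) = x_0 * exp(a t) + (b/a) * (exp(a t) - 1)
       = 4 * exp((-2/5) t) + ((1/4)/(-2/5)) * (exp((-2/5) t) - 1)
       = 5/8 + 27*exp(-2*t/5)/8.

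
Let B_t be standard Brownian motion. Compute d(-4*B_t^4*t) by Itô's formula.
d(-4*B_t^4*t) = (4*B_t^2*(-B_t^2 - 6*t)) dt + (-16*B_t^3*t) dB_t

Itô's formula for f(t, x): d f(t, B_t) = (f_t + (1/2) f_xx) dt + f_x dB_t. Compute partials of f(t, x) = -4*t*x^4:
  f_t(t,x)  = -4*x^4
  f_x(t,x)  = -16*t*x^3
  f_xx(t,x) = -48*t*x^2
Assemble drift = f_t + (1/2) f_xx = 4*x^2*(-6*t - x^2) and diffusion = f_x = -16*t*x^3. Substituting x = B_t:
  d(-4*B_t^4*t) = (4*B_t^2*(-B_t^2 - 6*t)) dt + (-16*B_t^3*t) dB_t.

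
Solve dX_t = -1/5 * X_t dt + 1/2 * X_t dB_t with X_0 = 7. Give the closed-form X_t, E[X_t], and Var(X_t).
X_t = 7 * exp((-13/40) t + (1/2) B_t); E[X_t] = 7*exp(-t/5); Var(X_t) = (49*exp(t/4) - 49)*exp(-2*t/5)

For GBM dX = mu X dt + sigma X dB with X_0 = x_0, apply Itô to Y = log X: dY = (mu - sigma^2/2) dt + sigma dB, so Y_t = log(x_0) + (mu - sigma^2/2) t + sigma B_t and hence X_t = x_0 * exp((mu - sigma^2/2) t + sigma B_t).
With mu = -1/5, sigma = 1/2, x_0 = 7, this gives:
  X_t = 7 * exp((-13/40) * t + (1/2) * B_t).
Since sigma*B_t ~ Normal(0, sigma^2 t), E[exp(sigma*B_t)] = exp(sigma^2 t / 2); so E[X_t] = x_0 * exp((mu - sigma^2/2) t) * exp(sigma^2 t / 2) = x_0 * exp(mu t) = 7*exp(-t/5).
Var(X_t) = E[X_t^2] - (E[X_t])^2 = x_0^2 * exp(2 mu t) * (exp(sigma^2 t) - 1) = (49*exp(t/4) - 49)*exp(-2*t/5).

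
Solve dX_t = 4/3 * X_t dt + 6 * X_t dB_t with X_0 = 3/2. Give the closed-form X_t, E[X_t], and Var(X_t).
X_t = 3/2 * exp((-50/3) t + (6) B_t); E[X_t] = 3*exp(4*t/3)/2; Var(X_t) = 9*(exp(36*t) - 1)*exp(8*t/3)/4

For GBM dX = mu X dt + sigma X dB with X_0 = x_0, apply Itô to Y = log X: dY = (mu - sigma^2/2) dt + sigma dB, so Y_t = log(x_0) + (mu - sigma^2/2) t + sigma B_t and hence X_t = x_0 * exp((mu - sigma^2/2) t + sigma B_t).
With mu = 4/3, sigma = 6, x_0 = 3/2, this gives:
  X_t = 3/2 * exp((-50/3) * t + (6) * B_t).
Since sigma*B_t ~ Normal(0, sigma^2 t), E[exp(sigma*B_t)] = exp(sigma^2 t / 2); so E[X_t] = x_0 * exp((mu - sigma^2/2) t) * exp(sigma^2 t / 2) = x_0 * exp(mu t) = 3*exp(4*t/3)/2.
Var(X_t) = E[X_t^2] - (E[X_t])^2 = x_0^2 * exp(2 mu t) * (exp(sigma^2 t) - 1) = 9*(exp(36*t) - 1)*exp(8*t/3)/4.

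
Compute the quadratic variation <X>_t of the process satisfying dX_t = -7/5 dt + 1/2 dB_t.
<X>_t = t/4

For an Itô process dX_t = a(t) dt + b(t) dB_t, the quadratic variation is <X>_t = int_0^t b(s)^2 ds (the drift term does not contribute). Here b(s) = 1/2, so
  b(s)^2 = 1/4.
Integrating from 0 to t:
  <X>_t = int_0^t (1/4) ds = t/4.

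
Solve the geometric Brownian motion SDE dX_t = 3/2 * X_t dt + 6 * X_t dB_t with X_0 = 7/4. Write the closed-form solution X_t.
X_t = 7/4 * exp((-33/2) * t + (6) * B_t)

For GBM dX = mu X dt + sigma X dB with X_0 = x_0, apply Itô to Y = log X: dY = (mu - sigma^2/2) dt + sigma dB, so Y_t = log(x_0) + (mu - sigma^2/2) t + sigma B_t and hence X_t = x_0 * exp((mu - sigma^2/2) t + sigma B_t).
With mu = 3/2, sigma = 6, x_0 = 7/4, this gives:
  X_t = 7/4 * exp((-33/2) * t + (6) * B_t).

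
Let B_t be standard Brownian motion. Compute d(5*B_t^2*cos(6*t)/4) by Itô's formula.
d(5*B_t^2*cos(6*t)/4) = (-15*B_t^2*sin(6*t)/2 + 5*cos(6*t)/4) dt + (5*B_t*cos(6*t)/2) dB_t

Itô's formula for f(t, x): d f(t, B_t) = (f_t + (1/2) f_xx) dt + f_x dB_t. Compute partials of f(t, x) = 5*x^2*cos(6*t)/4:
  f_t(t,x)  = -15*x^2*sin(6*t)/2
  f_x(t,x)  = 5*x*cos(6*t)/2
  f_xx(t,x) = 5*cos(6*t)/2
Assemble drift = f_t + (1/2) f_xx = -15*x^2*sin(6*t)/2 + 5*cos(6*t)/4 and diffusion = f_x = 5*x*cos(6*t)/2. Substituting x = B_t:
  d(5*B_t^2*cos(6*t)/4) = (-15*B_t^2*sin(6*t)/2 + 5*cos(6*t)/4) dt + (5*B_t*cos(6*t)/2) dB_t.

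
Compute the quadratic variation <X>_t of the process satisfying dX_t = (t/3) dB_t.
<X>_t = t^3/27

For an Itô process dX_t = a(t) dt + b(t) dB_t, the quadratic variation is <X>_t = int_0^t b(s)^2 ds (the drift term does not contribute). Here b(s) = s/3, so
  b(s)^2 = s^2/9.
Integrating from 0 to t:
  <X>_t = int_0^t (s^2/9) ds = t^3/27.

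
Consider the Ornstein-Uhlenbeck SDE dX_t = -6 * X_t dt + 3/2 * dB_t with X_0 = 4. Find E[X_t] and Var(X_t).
E[X_t] = 4*exp(-6*t); Var(X_t) = 3/16 - 3*exp(-12*t)/16

The OU SDE dX = -theta X dt + sigma dB admits the integrating factor exp(theta t): d(exp(theta t) X_t) = sigma exp(theta t) dB_t. Integrating from 0 to t:
  X_t = x_0 * exp(-theta t) + sigma * int_0^t exp(-theta (t-s)) dB_s.
The Itô integral has mean 0 and (by the Itô isometry) variance sigma^2 * int_0^t exp(-2 theta (t - s)) ds = sigma^2 * (1 - exp(-2 theta t)) / (2 theta).
With theta = 6, sigma = 3/2, x_0 = 4:
  E[X_t] = 4 * exp(-6 t) = 4*exp(-6*t)
  Var(X_t) = (3/2)^2 * (1 - exp(-2*6 t)) / (2 * 6) = 3/16 - 3*exp(-12*t)/16.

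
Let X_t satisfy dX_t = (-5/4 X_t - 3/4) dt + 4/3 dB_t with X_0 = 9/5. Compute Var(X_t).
Var(X_t) = 32/45 - 32*exp(-5*t/2)/45

The variance V(t) = Var(X_t) satisfies V'(t) = 2 a V(t) + c^2 with V(0) = 0 (drift coefficient is linear in X, diffusion is constant). With a = -5/4, c = 4/3, the solution is
  V(t) = (c^2 / (2 a)) * (exp(2 a t) - 1)
       = ((4/3)^2 / (2*(-5/4))) * (exp((-5/2) t) - 1)
       = 32/45 - 32*exp(-5*t/2)/45.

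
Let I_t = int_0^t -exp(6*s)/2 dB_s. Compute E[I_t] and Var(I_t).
E[I_t] = 0; Var(I_t) = exp(12*t)/48 - 1/48

The Itô integral of a deterministic integrand f(s) has mean 0 because each increment f(s) * (B_{s+ds} - B_s) has mean 0. By the Itô isometry:
  Var( int_0^t f(s) dB_s ) = E[ (int_0^t f(s) dB_s)^2 ] = int_0^t f(s)^2 ds.
Here f(s) = -exp(6*s)/2, so f(s)^2 = exp(12*s)/4. Integrate:
  int_0^t (exp(12*s)/4) ds = exp(12*t)/48 - 1/48.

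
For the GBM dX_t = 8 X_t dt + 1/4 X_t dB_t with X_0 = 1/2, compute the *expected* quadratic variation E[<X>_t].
E[<X>_t] = exp(257*t/16)/1028 - 1/1028

<X>_t = int_0^t ((1/4) * X_s)^2 ds. Taking expectation inside the integral: E[<X>_t] = (1/4)^2 * int_0^t E[X_s^2] ds. For GBM, E[X_s^2] = x_0^2 * exp((2 mu + sigma^2) s). Integrating:
  E[<X>_t] = (1/4)^2 * (1/2)^2 * (exp((2*8 + (1/4)^2) t) - 1) / (2*8 + (1/4)^2)
           = (1/4)^2 * (1/2)^2 * (exp((257/16) t) - 1) / (257/16) = exp(257*t/16)/1028 - 1/1028.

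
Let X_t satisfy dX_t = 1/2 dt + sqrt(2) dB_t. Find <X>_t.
<X>_t = 2*t

For an Itô process dX_t = a(t) dt + b(t) dB_t, the quadratic variation is <X>_t = int_0^t b(s)^2 ds (the drift term does not contribute). Here b(s) = sqrt(2), so
  b(s)^2 = 2.
Integrating from 0 to t:
  <X>_t = int_0^t (2) ds = 2*t.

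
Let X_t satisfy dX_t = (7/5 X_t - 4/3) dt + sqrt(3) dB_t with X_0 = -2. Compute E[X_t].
E[X_t] = 20/21 - 62*exp(7*t/5)/21

Taking expectations and using E[dB_t] = 0, the mean m(t) = E[X_t] satisfies the ODE m'(t) = a m(t) + b with m(0) = x_0. With a = 7/5, b = -4/3, x_0 = -2, the solution is
  m(t) = x_0 * exp(a t) + (b/a) * (exp(a t) - 1)
       = (-2) * exp((7/5) t) + ((-4/3)/(7/5)) * (exp((7/5) t) - 1)
       = 20/21 - 62*exp(7*t/5)/21.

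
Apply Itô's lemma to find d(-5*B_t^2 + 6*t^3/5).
d(-5*B_t^2 + 6*t^3/5) = (18*t^2/5 - 5) dt + (-10*B_t) dB_t

Itô's formula for f(t, x): d f(t, B_t) = (f_t + (1/2) f_xx) dt + f_x dB_t. Compute partials of f(t, x) = 6*t^3/5 - 5*x^2:
  f_t(t,x)  = 18*t^2/5
  f_x(t,x)  = -10*x
  f_xx(t,x) = -10
Assemble drift = f_t + (1/2) f_xx = 18*t^2/5 - 5 and diffusion = f_x = -10*x. Substituting x = B_t:
  d(-5*B_t^2 + 6*t^3/5) = (18*t^2/5 - 5) dt + (-10*B_t) dB_t.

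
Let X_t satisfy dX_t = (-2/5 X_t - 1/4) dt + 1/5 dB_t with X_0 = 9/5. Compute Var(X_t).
Var(X_t) = 1/20 - exp(-4*t/5)/20

The variance V(t) = Var(X_t) satisfies V'(t) = 2 a V(t) + c^2 with V(0) = 0 (drift coefficient is linear in X, diffusion is constant). With a = -2/5, c = 1/5, the solution is
  V(t) = (c^2 / (2 a)) * (exp(2 a t) - 1)
       = ((1/5)^2 / (2*(-2/5))) * (exp((-4/5) t) - 1)
       = 1/20 - exp(-4*t/5)/20.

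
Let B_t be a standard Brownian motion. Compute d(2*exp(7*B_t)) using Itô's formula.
d(2*exp(7*B_t)) = (49*exp(7*B_t)) dt + (14*exp(7*B_t)) dB_t

Itô's formula for f(B_t) gives d f(B_t) = f'(B_t) dB_t + (1/2) f''(B_t) dt. Compute derivatives of f(x) = 2*exp(7*x):
  f'(x)  = 14*exp(7*x)
  f''(x) = 98*exp(7*x)
Substitute x = B_t and multiply the f'' term by 1/2:
  drift     = (1/2) * (98*exp(7*x)) evaluated at B_t = 49*exp(7*B_t)
  diffusion = (14*exp(7*x)) evaluated at B_t = 14*exp(7*B_t)
Therefore d(2*exp(7*B_t)) = (49*exp(7*B_t)) dt + (14*exp(7*B_t)) dB_t.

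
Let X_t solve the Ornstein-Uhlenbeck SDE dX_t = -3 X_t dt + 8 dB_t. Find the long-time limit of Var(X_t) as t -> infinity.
lim Var(X_t) = 32/3

The OU SDE dX = -theta X dt + sigma dB admits the integrating factor exp(theta t): d(exp(theta t) X_t) = sigma exp(theta t) dB_t. Integrating from 0 to t gives X_t = x_0 * exp(-theta t) + sigma * int_0^t exp(-theta (t-s)) dB_s for any initial x_0. The Itô integral has variance (by the Itô isometry) sigma^2 * int_0^t exp(-2 theta (t - s)) ds = sigma^2 * (1 - exp(-2 theta t)) / (2 theta), independent of x_0.
With theta = 3, sigma = 8:
  Var(X_t) = (8)^2 * (1 - exp(-2*3 t)) / (2 * 3) = 32/3 - 32*exp(-6*t)/3.
As t -> infinity, exp(-2*3 t) -> 0, so the stationary variance is sigma^2 / (2 theta) = 32/3.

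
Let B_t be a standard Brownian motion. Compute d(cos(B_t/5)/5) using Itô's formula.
d(cos(B_t/5)/5) = (-cos(B_t/5)/250) dt + (-sin(B_t/5)/25) dB_t

Itô's formula for f(B_t) gives d f(B_t) = f'(B_t) dB_t + (1/2) f''(B_t) dt. Compute derivatives of f(x) = cos(x/5)/5:
  f'(x)  = -sin(x/5)/25
  f''(x) = -cos(x/5)/125
Substitute x = B_t and multiply the f'' term by 1/2:
  drift     = (1/2) * (-cos(x/5)/125) evaluated at B_t = -cos(B_t/5)/250
  diffusion = (-sin(x/5)/25) evaluated at B_t = -sin(B_t/5)/25
Therefore d(cos(B_t/5)/5) = (-cos(B_t/5)/250) dt + (-sin(B_t/5)/25) dB_t.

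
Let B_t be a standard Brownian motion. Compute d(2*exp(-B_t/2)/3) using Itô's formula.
d(2*exp(-B_t/2)/3) = (exp(-B_t/2)/12) dt + (-exp(-B_t/2)/3) dB_t

Itô's formula for f(B_t) gives d f(B_t) = f'(B_t) dB_t + (1/2) f''(B_t) dt. Compute derivatives of f(x) = 2*exp(-x/2)/3:
  f'(x)  = -exp(-x/2)/3
  f''(x) = exp(-x/2)/6
Substitute x = B_t and multiply the f'' term by 1/2:
  drift     = (1/2) * (exp(-x/2)/6) evaluated at B_t = exp(-B_t/2)/12
  diffusion = (-exp(-x/2)/3) evaluated at B_t = -exp(-B_t/2)/3
Therefore d(2*exp(-B_t/2)/3) = (exp(-B_t/2)/12) dt + (-exp(-B_t/2)/3) dB_t.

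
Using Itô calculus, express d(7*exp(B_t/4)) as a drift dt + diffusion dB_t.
d(7*exp(B_t/4)) = (7*exp(B_t/4)/32) dt + (7*exp(B_t/4)/4) dB_t

Itô's formula for f(B_t) gives d f(B_t) = f'(B_t) dB_t + (1/2) f''(B_t) dt. Compute derivatives of f(x) = 7*exp(x/4):
  f'(x)  = 7*exp(x/4)/4
  f''(x) = 7*exp(x/4)/16
Substitute x = B_t and multiply the f'' term by 1/2:
  drift     = (1/2) * (7*exp(x/4)/16) evaluated at B_t = 7*exp(B_t/4)/32
  diffusion = (7*exp(x/4)/4) evaluated at B_t = 7*exp(B_t/4)/4
Therefore d(7*exp(B_t/4)) = (7*exp(B_t/4)/32) dt + (7*exp(B_t/4)/4) dB_t.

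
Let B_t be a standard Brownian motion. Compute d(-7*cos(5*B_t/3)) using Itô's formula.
d(-7*cos(5*B_t/3)) = (175*cos(5*B_t/3)/18) dt + (35*sin(5*B_t/3)/3) dB_t

Itô's formula for f(B_t) gives d f(B_t) = f'(B_t) dB_t + (1/2) f''(B_t) dt. Compute derivatives of f(x) = -7*cos(5*x/3):
  f'(x)  = 35*sin(5*x/3)/3
  f''(x) = 175*cos(5*x/3)/9
Substitute x = B_t and multiply the f'' term by 1/2:
  drift     = (1/2) * (175*cos(5*x/3)/9) evaluated at B_t = 175*cos(5*B_t/3)/18
  diffusion = (35*sin(5*x/3)/3) evaluated at B_t = 35*sin(5*B_t/3)/3
Therefore d(-7*cos(5*B_t/3)) = (175*cos(5*B_t/3)/18) dt + (35*sin(5*B_t/3)/3) dB_t.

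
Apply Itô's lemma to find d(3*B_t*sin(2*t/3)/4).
d(3*B_t*sin(2*t/3)/4) = (B_t*cos(2*t/3)/2) dt + (3*sin(2*t/3)/4) dB_t

Itô's formula for f(t, x): d f(t, B_t) = (f_t + (1/2) f_xx) dt + f_x dB_t. Compute partials of f(t, x) = 3*x*sin(2*t/3)/4:
  f_t(t,x)  = x*cos(2*t/3)/2
  f_x(t,x)  = 3*sin(2*t/3)/4
  f_xx(t,x) = 0
Assemble drift = f_t + (1/2) f_xx = x*cos(2*t/3)/2 and diffusion = f_x = 3*sin(2*t/3)/4. Substituting x = B_t:
  d(3*B_t*sin(2*t/3)/4) = (B_t*cos(2*t/3)/2) dt + (3*sin(2*t/3)/4) dB_t.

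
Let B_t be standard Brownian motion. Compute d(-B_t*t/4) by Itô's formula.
d(-B_t*t/4) = (-B_t/4) dt + (-t/4) dB_t

Itô's formula for f(t, x): d f(t, B_t) = (f_t + (1/2) f_xx) dt + f_x dB_t. Compute partials of f(t, x) = -t*x/4:
  f_t(t,x)  = -x/4
  f_x(t,x)  = -t/4
  f_xx(t,x) = 0
Assemble drift = f_t + (1/2) f_xx = -x/4 and diffusion = f_x = -t/4. Substituting x = B_t:
  d(-B_t*t/4) = (-B_t/4) dt + (-t/4) dB_t.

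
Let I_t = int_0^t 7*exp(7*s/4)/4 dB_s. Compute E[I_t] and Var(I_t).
E[I_t] = 0; Var(I_t) = 7*exp(7*t/2)/8 - 7/8

The Itô integral of a deterministic integrand f(s) has mean 0 because each increment f(s) * (B_{s+ds} - B_s) has mean 0. By the Itô isometry:
  Var( int_0^t f(s) dB_s ) = E[ (int_0^t f(s) dB_s)^2 ] = int_0^t f(s)^2 ds.
Here f(s) = 7*exp(7*s/4)/4, so f(s)^2 = 49*exp(7*s/2)/16. Integrate:
  int_0^t (49*exp(7*s/2)/16) ds = 7*exp(7*t/2)/8 - 7/8.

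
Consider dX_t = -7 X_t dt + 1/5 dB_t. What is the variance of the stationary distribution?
lim Var(X_t) = 1/350

The OU SDE dX = -theta X dt + sigma dB admits the integrating factor exp(theta t): d(exp(theta t) X_t) = sigma exp(theta t) dB_t. Integrating from 0 to t gives X_t = x_0 * exp(-theta t) + sigma * int_0^t exp(-theta (t-s)) dB_s for any initial x_0. The Itô integral has variance (by the Itô isometry) sigma^2 * int_0^t exp(-2 theta (t - s)) ds = sigma^2 * (1 - exp(-2 theta t)) / (2 theta), independent of x_0.
With theta = 7, sigma = 1/5:
  Var(X_t) = (1/5)^2 * (1 - exp(-2*7 t)) / (2 * 7) = 1/350 - exp(-14*t)/350.
As t -> infinity, exp(-2*7 t) -> 0, so the stationary variance is sigma^2 / (2 theta) = 1/350.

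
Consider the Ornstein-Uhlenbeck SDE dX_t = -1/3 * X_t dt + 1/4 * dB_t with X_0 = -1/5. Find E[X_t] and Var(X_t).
E[X_t] = -exp(-t/3)/5; Var(X_t) = 3/32 - 3*exp(-2*t/3)/32

The OU SDE dX = -theta X dt + sigma dB admits the integrating factor exp(theta t): d(exp(theta t) X_t) = sigma exp(theta t) dB_t. Integrating from 0 to t:
  X_t = x_0 * exp(-theta t) + sigma * int_0^t exp(-theta (t-s)) dB_s.
The Itô integral has mean 0 and (by the Itô isometry) variance sigma^2 * int_0^t exp(-2 theta (t - s)) ds = sigma^2 * (1 - exp(-2 theta t)) / (2 theta).
With theta = 1/3, sigma = 1/4, x_0 = -1/5:
  E[X_t] = -1/5 * exp(-1/3 t) = -exp(-t/3)/5
  Var(X_t) = (1/4)^2 * (1 - exp(-2*1/3 t)) / (2 * 1/3) = 3/32 - 3*exp(-2*t/3)/32.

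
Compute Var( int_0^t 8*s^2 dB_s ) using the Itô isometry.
Var = 64*t^5/5

The Itô integral of a deterministic integrand f(s) has mean 0 because each increment f(s) * (B_{s+ds} - B_s) has mean 0. By the Itô isometry:
  Var( int_0^t f(s) dB_s ) = E[ (int_0^t f(s) dB_s)^2 ] = int_0^t f(s)^2 ds.
Here f(s) = 8*s^2, so f(s)^2 = 64*s^4. Integrate:
  int_0^t (64*s^4) ds = 64*t^5/5.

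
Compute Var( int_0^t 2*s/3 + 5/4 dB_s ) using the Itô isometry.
Var = t*(64*t^2 + 360*t + 675)/432

The Itô integral of a deterministic integrand f(s) has mean 0 because each increment f(s) * (B_{s+ds} - B_s) has mean 0. By the Itô isometry:
  Var( int_0^t f(s) dB_s ) = E[ (int_0^t f(s) dB_s)^2 ] = int_0^t f(s)^2 ds.
Here f(s) = 2*s/3 + 5/4, so f(s)^2 = (8*s + 15)^2/144. Integrate:
  int_0^t ((8*s + 15)^2/144) ds = t*(64*t^2 + 360*t + 675)/432.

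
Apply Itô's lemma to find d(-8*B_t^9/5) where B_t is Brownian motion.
d(-8*B_t^9/5) = (-288*B_t^7/5) dt + (-72*B_t^8/5) dB_t

Itô's formula for f(B_t) gives d f(B_t) = f'(B_t) dB_t + (1/2) f''(B_t) dt. Compute derivatives of f(x) = -8*x^9/5:
  f'(x)  = -72*x^8/5
  f''(x) = -576*x^7/5
Substitute x = B_t and multiply the f'' term by 1/2:
  drift     = (1/2) * (-576*x^7/5) evaluated at B_t = -288*B_t^7/5
  diffusion = (-72*x^8/5) evaluated at B_t = -72*B_t^8/5
Therefore d(-8*B_t^9/5) = (-288*B_t^7/5) dt + (-72*B_t^8/5) dB_t.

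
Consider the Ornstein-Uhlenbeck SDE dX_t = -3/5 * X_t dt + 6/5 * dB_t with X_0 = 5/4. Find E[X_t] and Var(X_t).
E[X_t] = 5*exp(-3*t/5)/4; Var(X_t) = 6/5 - 6*exp(-6*t/5)/5

The OU SDE dX = -theta X dt + sigma dB admits the integrating factor exp(theta t): d(exp(theta t) X_t) = sigma exp(theta t) dB_t. Integrating from 0 to t:
  X_t = x_0 * exp(-theta t) + sigma * int_0^t exp(-theta (t-s)) dB_s.
The Itô integral has mean 0 and (by the Itô isometry) variance sigma^2 * int_0^t exp(-2 theta (t - s)) ds = sigma^2 * (1 - exp(-2 theta t)) / (2 theta).
With theta = 3/5, sigma = 6/5, x_0 = 5/4:
  E[X_t] = 5/4 * exp(-3/5 t) = 5*exp(-3*t/5)/4
  Var(X_t) = (6/5)^2 * (1 - exp(-2*3/5 t)) / (2 * 3/5) = 6/5 - 6*exp(-6*t/5)/5.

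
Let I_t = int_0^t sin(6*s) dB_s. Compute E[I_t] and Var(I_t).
E[I_t] = 0; Var(I_t) = t/2 - sin(12*t)/24

The Itô integral of a deterministic integrand f(s) has mean 0 because each increment f(s) * (B_{s+ds} - B_s) has mean 0. By the Itô isometry:
  Var( int_0^t f(s) dB_s ) = E[ (int_0^t f(s) dB_s)^2 ] = int_0^t f(s)^2 ds.
Here f(s) = sin(6*s), so f(s)^2 = sin(6*s)^2. Integrate:
  int_0^t (sin(6*s)^2) ds = t/2 - sin(12*t)/24.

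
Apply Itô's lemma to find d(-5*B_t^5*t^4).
d(-5*B_t^5*t^4) = (B_t^3*t^3*(-20*B_t^2 - 50*t)) dt + (-25*B_t^4*t^4) dB_t

Itô's formula for f(t, x): d f(t, B_t) = (f_t + (1/2) f_xx) dt + f_x dB_t. Compute partials of f(t, x) = -5*t^4*x^5:
  f_t(t,x)  = -20*t^3*x^5
  f_x(t,x)  = -25*t^4*x^4
  f_xx(t,x) = -100*t^4*x^3
Assemble drift = f_t + (1/2) f_xx = t^3*x^3*(-50*t - 20*x^2) and diffusion = f_x = -25*t^4*x^4. Substituting x = B_t:
  d(-5*B_t^5*t^4) = (B_t^3*t^3*(-20*B_t^2 - 50*t)) dt + (-25*B_t^4*t^4) dB_t.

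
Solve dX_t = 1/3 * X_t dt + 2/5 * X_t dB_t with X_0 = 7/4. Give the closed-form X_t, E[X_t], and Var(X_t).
X_t = 7/4 * exp((19/75) t + (2/5) B_t); E[X_t] = 7*exp(t/3)/4; Var(X_t) = 49*(exp(4*t/25) - 1)*exp(2*t/3)/16

For GBM dX = mu X dt + sigma X dB with X_0 = x_0, apply Itô to Y = log X: dY = (mu - sigma^2/2) dt + sigma dB, so Y_t = log(x_0) + (mu - sigma^2/2) t + sigma B_t and hence X_t = x_0 * exp((mu - sigma^2/2) t + sigma B_t).
With mu = 1/3, sigma = 2/5, x_0 = 7/4, this gives:
  X_t = 7/4 * exp((19/75) * t + (2/5) * B_t).
Since sigma*B_t ~ Normal(0, sigma^2 t), E[exp(sigma*B_t)] = exp(sigma^2 t / 2); so E[X_t] = x_0 * exp((mu - sigma^2/2) t) * exp(sigma^2 t / 2) = x_0 * exp(mu t) = 7*exp(t/3)/4.
Var(X_t) = E[X_t^2] - (E[X_t])^2 = x_0^2 * exp(2 mu t) * (exp(sigma^2 t) - 1) = 49*(exp(4*t/25) - 1)*exp(2*t/3)/16.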